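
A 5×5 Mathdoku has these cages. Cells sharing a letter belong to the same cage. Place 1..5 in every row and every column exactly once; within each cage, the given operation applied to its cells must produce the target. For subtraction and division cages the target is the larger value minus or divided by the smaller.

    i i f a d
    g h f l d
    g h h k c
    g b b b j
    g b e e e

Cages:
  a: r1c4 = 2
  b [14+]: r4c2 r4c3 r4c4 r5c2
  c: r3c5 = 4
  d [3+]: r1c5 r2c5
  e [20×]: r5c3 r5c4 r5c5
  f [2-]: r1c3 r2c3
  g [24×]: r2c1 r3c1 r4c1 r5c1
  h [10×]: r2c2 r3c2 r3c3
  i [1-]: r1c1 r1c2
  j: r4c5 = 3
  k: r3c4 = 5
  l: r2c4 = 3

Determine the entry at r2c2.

Cage a is given, so r1c4 = 2.
Row 1 now contains 2, which forces r1c5 = 1.
L is a freebie, leaving r2c4 = 3.
Column 5 already has 1, leaving r2c5 = 2.
Cage k is a single given cell; hence r3c4 = 5.
C is a freebie; hence r3c5 = 4.
Cage j is given, so r4c5 = 3.
4 is placed in column 5, which forces r5c5 = 5.
The two cells of cage f must have difference 2; hence r1c3 = 3.
Cage h has product 10; hence r2c2 = 5.
Row 2 already has 5, so r2c3 = 1.
Column 3 already has 1, so r3c3 = 2.
Column 3 already has 1; hence r5c3 = 4.
Row 5 now contains 4; hence r5c4 = 1.
Cage i needs two cells with difference 1, which forces r1c1 = 5.
Column 2 now contains 5; hence r1c2 = 4.
Row 2 now contains 1, so r2c1 = 4.
Row 3 now contains 2, leaving r3c2 = 1.
The 4 cells of cage b must have sum 14, leaving r4c2 = 2.
Column 3 now contains 4, leaving r4c3 = 5.
Column 4 now contains 1, leaving r4c4 = 4.
Row 5 now contains 4, so r5c2 = 3.
1 is placed in row 3; hence r3c1 = 3.
2 is placed in row 4, which forces r4c1 = 1.
3 is placed in row 5, so r5c1 = 2.
Filled in: 5 4 3 2 1 / 4 5 1 3 2 / 3 1 2 5 4 / 1 2 5 4 3 / 2 3 4 1 5.

5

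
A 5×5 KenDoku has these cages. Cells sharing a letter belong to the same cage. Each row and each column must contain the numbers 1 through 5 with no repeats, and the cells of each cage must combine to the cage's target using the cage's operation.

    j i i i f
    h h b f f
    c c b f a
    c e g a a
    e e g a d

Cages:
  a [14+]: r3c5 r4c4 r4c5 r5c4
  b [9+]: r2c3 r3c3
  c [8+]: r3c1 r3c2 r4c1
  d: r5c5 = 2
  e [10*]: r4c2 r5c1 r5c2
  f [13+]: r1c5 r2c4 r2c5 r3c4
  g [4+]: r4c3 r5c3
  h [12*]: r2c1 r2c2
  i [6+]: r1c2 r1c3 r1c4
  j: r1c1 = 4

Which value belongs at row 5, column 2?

Cage j is given, leaving r1c1 = 4.
Column 1 already has 4, which forces r2c1 = 3.
Row 2 already has 3, so r2c2 = 4.
Row 2 already has 4, leaving r2c3 = 5.
Column 3 already has 5; hence r3c3 = 4.
Cage d is a single given cell; hence r5c5 = 2.
Cage f has sum 13, leaving r1c5 = 5.
The 4 cells of cage f must have sum 13, leaving r2c4 = 2.
Column 5 now contains 2, leaving r2c5 = 1.
Cage f has sum 13, leaving r3c4 = 5.
Column 5 already has 1, so r3c5 = 3.
Cage e has product 10, which forces r4c2 = 2.
Column 5 now contains 3, which forces r4c5 = 4.
The 3 cells of cage i must have sum 6; hence r1c3 = 2.
Cage c needs sum 8, leaving r3c1 = 2.
Column 2 already has 2, which forces r3c2 = 1.
Cage c has sum 8; hence r4c1 = 5.
Cage a needs sum 14, leaving r4c4 = 3.
5 is placed in column 1, so r5c1 = 1.
Column 2 already has 1; hence r5c2 = 5.
1 is placed in row 5, leaving r5c3 = 3.
The 4 cells of cage a must have sum 14, leaving r5c4 = 4.
Column 2 already has 1, so r1c2 = 3.
Column 4 now contains 3, which forces r1c4 = 1.
Row 4 now contains 3; hence r4c3 = 1.
Filled in: 4 3 2 1 5 / 3 4 5 2 1 / 2 1 4 5 3 / 5 2 1 3 4 / 1 5 3 4 2.

5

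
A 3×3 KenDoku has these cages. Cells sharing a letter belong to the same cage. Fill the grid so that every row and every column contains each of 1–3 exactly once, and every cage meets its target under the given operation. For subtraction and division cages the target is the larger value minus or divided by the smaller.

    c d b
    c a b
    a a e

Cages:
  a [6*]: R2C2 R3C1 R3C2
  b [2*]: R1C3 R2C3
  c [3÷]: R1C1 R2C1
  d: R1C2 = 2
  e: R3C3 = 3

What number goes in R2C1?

D is a freebie; hence R1C2 = 2.
Row 1 now contains 2, which forces R1C3 = 1.
Column 3 now contains 1, so R2C3 = 2.
E is a freebie, leaving R3C3 = 3.
Row 1 now contains 1, which forces R1C1 = 3.
Cage c needs two cells with quotient 3, leaving R2C1 = 1.
The 3 cells of cage a must have product 6, which forces R2C2 = 3.
Cage a needs product 6, so R3C1 = 2.
3 is placed in row 3, which forces R3C2 = 1.
The full grid is 3 2 1 / 1 3 2 / 2 1 3.

1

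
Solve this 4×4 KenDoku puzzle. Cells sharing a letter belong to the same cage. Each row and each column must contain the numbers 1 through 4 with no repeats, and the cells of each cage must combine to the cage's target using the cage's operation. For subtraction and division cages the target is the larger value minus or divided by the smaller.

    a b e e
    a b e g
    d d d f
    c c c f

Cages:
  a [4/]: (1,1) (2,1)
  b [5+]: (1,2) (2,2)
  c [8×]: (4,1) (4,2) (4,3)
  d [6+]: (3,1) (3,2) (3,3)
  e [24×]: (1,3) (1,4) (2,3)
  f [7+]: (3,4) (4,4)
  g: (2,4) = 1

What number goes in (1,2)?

3

G is a freebie; hence (2,4) = 1.
Cage a needs two cells with quotient 4, leaving (1,1) = 1.
Row 2 already has 1, leaving (2,1) = 4.
Column 1 now contains 4, so (4,1) = 2.
2 is placed in column 1, which forces (3,1) = 3.
Row 3 now contains 3; hence (3,4) = 4.
4 is placed in column 4, leaving (4,4) = 3.
Cage e needs product 24, which forces (1,3) = 4.
Column 4 now contains 3, so (1,4) = 2.
Cage e has product 24, leaving (2,3) = 3.
4 is placed in column 3, so (4,3) = 1.
Row 1 now contains 2, which forces (1,2) = 3.
Row 2 now contains 3, which forces (2,2) = 2.
Cage d needs sum 6; hence (3,2) = 1.
1 is placed in column 3, so (3,3) = 2.
1 is placed in row 4; hence (4,2) = 4.
Filled in: 1 3 4 2 / 4 2 3 1 / 3 1 2 4 / 2 4 1 3.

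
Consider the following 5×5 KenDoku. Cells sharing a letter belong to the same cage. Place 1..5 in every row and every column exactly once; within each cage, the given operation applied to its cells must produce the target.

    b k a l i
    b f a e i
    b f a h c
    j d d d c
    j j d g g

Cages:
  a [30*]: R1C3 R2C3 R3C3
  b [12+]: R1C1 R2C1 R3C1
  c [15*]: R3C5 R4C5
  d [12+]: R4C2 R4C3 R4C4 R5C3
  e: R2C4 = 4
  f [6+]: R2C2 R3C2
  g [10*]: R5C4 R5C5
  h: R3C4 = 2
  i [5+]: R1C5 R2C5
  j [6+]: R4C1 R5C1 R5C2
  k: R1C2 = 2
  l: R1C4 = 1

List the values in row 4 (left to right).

K is a freebie, which forces R1C2 = 2.
Cage l is a single given cell, which forces R1C4 = 1.
Cage e is given, which forces R2C4 = 4.
H is a freebie, so R3C4 = 2.
Column 4 already has 2, which forces R5C4 = 5.
5 is placed in row 5, which forces R5C5 = 2.
The two cells of cage i must have sum 5; hence R1C5 = 4.
Cage a needs product 30, leaving R2C3 = 2.
Cage i's pair has sum 5; hence R2C5 = 1.
Column 4 now contains 5, leaving R4C4 = 3.
Row 4 already has 3, leaving R4C5 = 5.
Row 2 now contains 1, which forces R2C2 = 5.
Cage b needs sum 12, leaving R3C1 = 4.
The two cells of cage f must have sum 6, which forces R3C2 = 1.
Column 5 now contains 5, which forces R3C5 = 3.
Cage d has sum 12; hence R4C2 = 4.
5 is placed in row 4, so R4C3 = 1.
1 is placed in column 2, so R5C2 = 3.
Cage d needs sum 12, so R5C3 = 4.
Cage b needs sum 12, which forces R1C1 = 5.
Cage a has product 30, leaving R1C3 = 3.
Row 2 now contains 5, which forces R2C1 = 3.
Row 3 already has 3, which forces R3C3 = 5.
Row 4 already has 1, so R4C1 = 2.
Row 5 now contains 3, leaving R5C1 = 1.
Completed grid: 5 2 3 1 4 / 3 5 2 4 1 / 4 1 5 2 3 / 2 4 1 3 5 / 1 3 4 5 2.

2 4 1 3 5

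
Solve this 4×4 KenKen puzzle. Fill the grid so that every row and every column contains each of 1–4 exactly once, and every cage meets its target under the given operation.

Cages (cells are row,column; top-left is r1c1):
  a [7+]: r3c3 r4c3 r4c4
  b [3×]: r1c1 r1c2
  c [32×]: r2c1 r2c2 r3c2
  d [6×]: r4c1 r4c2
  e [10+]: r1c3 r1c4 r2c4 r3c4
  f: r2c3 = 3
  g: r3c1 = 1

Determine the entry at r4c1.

Cage c needs product 32, which forces r2c1 = 4.
The 3 cells of cage c must have product 32, which forces r2c2 = 2.
Cage f is a single given cell, so r2c3 = 3.
Row 2 now contains 3, so r2c4 = 1.
Cage g is given, which forces r3c1 = 1.
The 3 cells of cage c must have product 32, so r3c2 = 4.
Row 3 already has 4, which forces r3c3 = 2.
Row 3 already has 2, which forces r3c4 = 3.
Column 2 already has 2, so r4c2 = 3.
Column 1 now contains 1; hence r1c1 = 3.
3 is placed in column 2, which forces r1c2 = 1.
Cage e needs sum 10, so r1c3 = 4.
Cage e needs sum 10, which forces r1c4 = 2.
3 is placed in row 4; hence r4c1 = 2.
Cage a needs sum 7; hence r4c3 = 1.
Cage a needs sum 7, which forces r4c4 = 4.
Completed grid: 3 1 4 2 / 4 2 3 1 / 1 4 2 3 / 2 3 1 4.

2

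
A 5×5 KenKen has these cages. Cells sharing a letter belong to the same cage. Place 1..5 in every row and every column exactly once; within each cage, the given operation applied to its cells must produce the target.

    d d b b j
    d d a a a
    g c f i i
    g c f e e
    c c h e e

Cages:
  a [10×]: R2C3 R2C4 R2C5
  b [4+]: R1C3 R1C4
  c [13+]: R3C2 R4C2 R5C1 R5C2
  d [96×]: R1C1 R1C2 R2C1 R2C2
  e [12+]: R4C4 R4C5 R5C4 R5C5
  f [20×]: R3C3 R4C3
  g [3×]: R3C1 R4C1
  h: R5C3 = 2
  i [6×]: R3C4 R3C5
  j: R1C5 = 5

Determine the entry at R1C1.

2

J is a freebie, which forces R1C5 = 5.
Cage h is given, which forces R5C3 = 2.
The only place for 5 in column 1 is R5C1.
In column 3, 3 can only go at R1C3, so R1C3 = 3.
Row 1 already has 3, leaving R1C4 = 1.
The only place for 2 in column 1 is R1C1.
Row 1 now contains 2, leaving R1C2 = 4.
The 4 cells of cage d must have product 96, so R2C1 = 4.
Cage d needs product 96, leaving R2C2 = 3.
Column 2 now contains 3, so R5C2 = 1.
The only place for 1 in row 3 is R3C1.
Column 1 already has 1; hence R4C1 = 3.
Cage e needs sum 12; hence R4C4 = 4.
The 4 cells of cage e must have sum 12, so R4C5 = 1.
Cage e needs sum 12, which forces R5C4 = 3.
Cage e needs sum 12, leaving R5C5 = 4.
The 3 cells of cage a must have product 10, leaving R2C3 = 1.
Cage a has product 10; hence R2C4 = 5.
1 is placed in column 5, so R2C5 = 2.
Cage f needs two cells with product 20, leaving R3C3 = 4.
Column 4 already has 3, leaving R3C4 = 2.
Cage i needs two cells with product 6, which forces R3C5 = 3.
Row 4 already has 4, which forces R4C3 = 5.
Row 3 already has 2, which forces R3C2 = 5.
5 is placed in row 4, leaving R4C2 = 2.
Filled in: 2 4 3 1 5 / 4 3 1 5 2 / 1 5 4 2 3 / 3 2 5 4 1 / 5 1 2 3 4.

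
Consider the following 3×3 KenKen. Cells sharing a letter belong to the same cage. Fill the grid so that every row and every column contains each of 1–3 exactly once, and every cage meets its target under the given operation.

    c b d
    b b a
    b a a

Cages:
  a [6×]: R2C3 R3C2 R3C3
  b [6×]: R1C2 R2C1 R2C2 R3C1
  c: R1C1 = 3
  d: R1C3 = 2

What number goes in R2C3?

C is a freebie, which forces R1C1 = 3.
Cage d is given, leaving R1C3 = 2.
2 is placed in row 1, so R1C2 = 1.
The 4 cells of cage b must have product 6, leaving R2C2 = 3.
3 is placed in row 2; hence R2C3 = 1.
The 3 cells of cage a must have product 6, which forces R3C2 = 2.
1 is placed in column 3; hence R3C3 = 3.
Row 2 already has 1; hence R2C1 = 2.
2 is placed in row 3, leaving R3C1 = 1.
Filled in: 3 1 2 / 2 3 1 / 1 2 3.

1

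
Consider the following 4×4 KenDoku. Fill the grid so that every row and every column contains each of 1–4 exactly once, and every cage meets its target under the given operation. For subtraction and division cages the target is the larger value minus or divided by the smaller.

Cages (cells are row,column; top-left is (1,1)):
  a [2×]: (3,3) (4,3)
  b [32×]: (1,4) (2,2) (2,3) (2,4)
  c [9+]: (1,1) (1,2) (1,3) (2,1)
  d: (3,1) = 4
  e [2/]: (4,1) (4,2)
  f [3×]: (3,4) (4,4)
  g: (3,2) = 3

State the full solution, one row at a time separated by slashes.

1 2 3 4 / 3 1 4 2 / 4 3 2 1 / 2 4 1 3

Cage b needs product 32, leaving (1,4) = 4.
Cage d is a single given cell, so (3,1) = 4.
Cage g is given, so (3,2) = 3.
3 is placed in row 3; hence (3,4) = 1.
1 is placed in column 4, which forces (4,4) = 3.
The 4 cells of cage c must have sum 9, so (1,3) = 3.
The 4 cells of cage c must have sum 9; hence (2,1) = 3.
1 is placed in column 4; hence (2,4) = 2.
Row 3 already has 1; hence (3,3) = 2.
Cage a's pair has product 2, which forces (4,3) = 1.
The 4 cells of cage b must have product 32; hence (2,2) = 1.
1 is placed in column 3, leaving (2,3) = 4.
Row 4 now contains 1, which forces (4,1) = 2.
The two cells of cage e must have quotient 2, so (4,2) = 4.
Column 1 already has 2, leaving (1,1) = 1.
Column 2 already has 1, so (1,2) = 2.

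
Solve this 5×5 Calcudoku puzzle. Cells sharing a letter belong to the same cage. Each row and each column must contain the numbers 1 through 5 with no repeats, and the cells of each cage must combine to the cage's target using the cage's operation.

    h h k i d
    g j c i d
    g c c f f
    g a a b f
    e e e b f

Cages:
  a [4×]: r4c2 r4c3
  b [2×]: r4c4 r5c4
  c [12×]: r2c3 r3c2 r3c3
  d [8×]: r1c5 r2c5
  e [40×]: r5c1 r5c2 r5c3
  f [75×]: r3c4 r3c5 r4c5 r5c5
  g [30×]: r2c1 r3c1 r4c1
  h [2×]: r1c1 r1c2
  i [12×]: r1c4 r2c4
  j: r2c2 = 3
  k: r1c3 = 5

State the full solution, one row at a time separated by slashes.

1 2 5 3 4 / 5 3 1 4 2 / 2 4 3 5 1 / 3 1 4 2 5 / 4 5 2 1 3

K is a freebie, so r1c3 = 5.
Cage j is a single given cell, so r2c2 = 3.
Row 2 now contains 3; hence r2c4 = 4.
Row 2 already has 4, which forces r2c5 = 2.
Cage f needs product 75; hence r3c4 = 5.
Column 4 already has 4, leaving r1c4 = 3.
Column 5 already has 2, leaving r1c5 = 4.
Row 2 already has 2; hence r2c1 = 5.
Row 2 already has 2, so r2c3 = 1.
The 3 cells of cage c must have product 12, which forces r3c2 = 4.
Cage c needs product 12, so r3c3 = 3.
3 is placed in row 3, leaving r3c5 = 1.
Column 2 now contains 4, which forces r4c2 = 1.
1 is placed in column 3; hence r4c3 = 4.
Row 4 now contains 1, leaving r4c4 = 2.
Column 3 now contains 4, leaving r5c3 = 2.
Column 4 already has 2, leaving r5c4 = 1.
Cage h needs two cells with product 2, so r1c1 = 1.
Column 2 now contains 1; hence r1c2 = 2.
3 is placed in row 3, leaving r3c1 = 2.
Row 4 now contains 2, so r4c1 = 3.
Row 4 now contains 3; hence r4c5 = 5.
Row 5 already has 2, which forces r5c1 = 4.
Row 5 already has 2; hence r5c2 = 5.
Column 5 already has 5; hence r5c5 = 3.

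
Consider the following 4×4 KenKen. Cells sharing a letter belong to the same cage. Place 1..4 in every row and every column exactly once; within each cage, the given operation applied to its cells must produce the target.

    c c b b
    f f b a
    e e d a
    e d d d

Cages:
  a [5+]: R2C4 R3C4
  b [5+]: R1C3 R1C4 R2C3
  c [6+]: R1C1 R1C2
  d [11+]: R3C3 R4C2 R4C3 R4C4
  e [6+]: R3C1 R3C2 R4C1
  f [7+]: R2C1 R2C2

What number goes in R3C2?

In row 1, 3 can only go at R1C3, so R1C3 = 3.
The 3 cells of cage b must have sum 5, so R1C4 = 1.
Cage b needs sum 5; hence R2C3 = 1.
Row 2 needs a 2, and only R2C4 is open for it.
Column 4 already has 2, leaving R3C4 = 3.
3 is placed in column 4, which forces R4C4 = 4.
The 4 cells of cage d must have sum 11; hence R3C3 = 4.
Cage d has sum 11; hence R4C2 = 1.
Row 4 now contains 4; hence R4C3 = 2.
Cage e needs sum 6, which forces R3C1 = 1.
Column 2 now contains 1, leaving R3C2 = 2.
1 is placed in row 4, so R4C1 = 3.
Cage c's pair has sum 6, so R1C1 = 2.
Column 2 now contains 2; hence R1C2 = 4.
Column 1 already has 3, so R2C1 = 4.
The two cells of cage f must have sum 7, so R2C2 = 3.
Completed grid: 2 4 3 1 / 4 3 1 2 / 1 2 4 3 / 3 1 2 4.

2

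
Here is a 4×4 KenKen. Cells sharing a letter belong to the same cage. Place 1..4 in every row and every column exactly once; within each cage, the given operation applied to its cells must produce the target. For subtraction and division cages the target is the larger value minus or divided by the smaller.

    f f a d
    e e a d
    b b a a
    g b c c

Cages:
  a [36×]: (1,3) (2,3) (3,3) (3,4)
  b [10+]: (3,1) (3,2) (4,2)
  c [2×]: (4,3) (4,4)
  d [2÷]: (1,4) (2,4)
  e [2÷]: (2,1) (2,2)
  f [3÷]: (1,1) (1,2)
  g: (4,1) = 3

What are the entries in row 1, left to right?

Cage a has product 36, so (3,4) = 3.
Cage g is a single given cell, which forces (4,1) = 3.
Row 4 already has 3, leaving (4,2) = 4.
Column 1 now contains 3, so (1,1) = 1.
The two cells of cage f must have quotient 3; hence (1,2) = 3.
Row 1 already has 3, so (1,3) = 4.
Row 1 now contains 4, so (1,4) = 2.
3 is placed in row 3; hence (3,1) = 4.
4 is placed in column 2; hence (3,2) = 2.
Column 3 already has 4, so (3,3) = 1.
Column 3 now contains 1; hence (4,3) = 2.
2 is placed in column 4; hence (4,4) = 1.
Column 1 now contains 4, so (2,1) = 2.
Column 2 now contains 2, leaving (2,2) = 1.
Column 3 now contains 1, leaving (2,3) = 3.
Column 4 now contains 1, so (2,4) = 4.
Filled in: 1 3 4 2 / 2 1 3 4 / 4 2 1 3 / 3 4 2 1.

1 3 4 2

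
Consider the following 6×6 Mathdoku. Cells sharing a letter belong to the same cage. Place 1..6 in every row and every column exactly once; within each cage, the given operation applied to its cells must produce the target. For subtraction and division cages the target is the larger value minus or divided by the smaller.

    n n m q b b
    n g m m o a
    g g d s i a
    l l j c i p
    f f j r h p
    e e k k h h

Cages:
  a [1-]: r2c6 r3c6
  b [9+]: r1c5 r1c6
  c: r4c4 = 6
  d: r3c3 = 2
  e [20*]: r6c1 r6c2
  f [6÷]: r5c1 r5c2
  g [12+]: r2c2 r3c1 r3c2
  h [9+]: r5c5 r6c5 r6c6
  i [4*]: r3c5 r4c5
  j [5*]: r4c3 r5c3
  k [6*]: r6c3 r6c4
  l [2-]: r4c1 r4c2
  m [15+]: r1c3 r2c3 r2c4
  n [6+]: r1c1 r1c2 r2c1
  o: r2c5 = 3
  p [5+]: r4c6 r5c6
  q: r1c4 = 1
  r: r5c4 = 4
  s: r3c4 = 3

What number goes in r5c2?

1

Cage q is given, which forces r1c4 = 1.
Cage o is a single given cell; hence r2c5 = 3.
Cage d is given, leaving r3c3 = 2.
S is a freebie, so r3c4 = 3.
Cage c is given, leaving r4c4 = 6.
Cage r is given, which forces r5c4 = 4.
Column 4 now contains 6, leaving r6c4 = 2.
The 3 cells of cage n must have sum 6, so r2c1 = 1.
4 is placed in column 4, so r2c4 = 5.
Column 1 now contains 1, leaving r5c1 = 6.
Row 5 already has 6; hence r5c2 = 1.
1 is placed in row 5, leaving r5c3 = 5.
Row 5 now contains 5; hence r5c5 = 2.
2 is placed in row 5, so r5c6 = 3.
Cage k needs two cells with product 6, so r6c3 = 3.
Cage g has sum 12, so r2c2 = 2.
Cage g has sum 12, which forces r3c1 = 4.
Cage g has sum 12, which forces r3c2 = 6.
4 is placed in row 3; hence r3c5 = 1.
1 is placed in row 3; hence r3c6 = 5.
Column 3 now contains 5; hence r4c3 = 1.
Column 5 now contains 1, so r4c5 = 4.
The two cells of cage p must have sum 5; hence r4c6 = 2.
Column 1 already has 4; hence r6c1 = 5.
5 is placed in row 6, so r6c2 = 4.
Column 5 now contains 1, leaving r6c5 = 6.
Row 6 already has 6, leaving r6c6 = 1.
Cage n has sum 6; hence r1c1 = 2.
Column 2 now contains 2, leaving r1c2 = 3.
Column 5 now contains 4; hence r1c5 = 5.
5 is placed in column 6, leaving r1c6 = 4.
4 is placed in column 6; hence r2c6 = 6.
Column 1 now contains 5; hence r4c1 = 3.
Cage l needs two cells with difference 2, leaving r4c2 = 5.
Row 1 already has 4; hence r1c3 = 6.
Row 2 already has 6; hence r2c3 = 4.
Completed grid: 2 3 6 1 5 4 / 1 2 4 5 3 6 / 4 6 2 3 1 5 / 3 5 1 6 4 2 / 6 1 5 4 2 3 / 5 4 3 2 6 1.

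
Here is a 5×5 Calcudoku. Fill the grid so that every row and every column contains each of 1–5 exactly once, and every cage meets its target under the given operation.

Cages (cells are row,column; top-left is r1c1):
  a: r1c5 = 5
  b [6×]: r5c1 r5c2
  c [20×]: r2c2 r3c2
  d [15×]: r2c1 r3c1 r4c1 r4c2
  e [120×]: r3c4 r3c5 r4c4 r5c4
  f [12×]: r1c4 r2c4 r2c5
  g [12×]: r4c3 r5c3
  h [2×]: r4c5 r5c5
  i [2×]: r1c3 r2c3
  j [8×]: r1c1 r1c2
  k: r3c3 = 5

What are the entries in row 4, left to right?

5 1 3 4 2

Cage a is a single given cell, so r1c5 = 5.
K is a freebie, so r3c3 = 5.
Cage d needs product 15, which forces r4c2 = 1.
1 is placed in row 4, leaving r4c5 = 2.
Column 5 now contains 2; hence r5c5 = 1.
Cage c needs two cells with product 20, leaving r2c2 = 5.
Row 3 now contains 5, leaving r3c2 = 4.
Row 3 already has 4, which forces r3c5 = 3.
Cage j's pair has product 8, leaving r1c1 = 4.
4 is placed in column 2; hence r1c2 = 2.
Row 1 now contains 2, leaving r1c3 = 1.
Row 1 now contains 1, leaving r1c4 = 3.
Cage d has product 15; hence r2c1 = 3.
1 is placed in column 3, leaving r2c3 = 2.
3 is placed in column 4, which forces r2c4 = 1.
Column 5 already has 3, so r2c5 = 4.
3 is placed in row 3, so r3c1 = 1.
3 is placed in row 3, which forces r3c4 = 2.
Cage d has product 15; hence r4c1 = 5.
Row 4 already has 5, leaving r4c4 = 4.
Column 1 now contains 3; hence r5c1 = 2.
Column 2 now contains 2, which forces r5c2 = 3.
Row 5 now contains 3, leaving r5c3 = 4.
Column 4 now contains 4, which forces r5c4 = 5.
Row 4 now contains 4; hence r4c3 = 3.
Completed grid: 4 2 1 3 5 / 3 5 2 1 4 / 1 4 5 2 3 / 5 1 3 4 2 / 2 3 4 5 1.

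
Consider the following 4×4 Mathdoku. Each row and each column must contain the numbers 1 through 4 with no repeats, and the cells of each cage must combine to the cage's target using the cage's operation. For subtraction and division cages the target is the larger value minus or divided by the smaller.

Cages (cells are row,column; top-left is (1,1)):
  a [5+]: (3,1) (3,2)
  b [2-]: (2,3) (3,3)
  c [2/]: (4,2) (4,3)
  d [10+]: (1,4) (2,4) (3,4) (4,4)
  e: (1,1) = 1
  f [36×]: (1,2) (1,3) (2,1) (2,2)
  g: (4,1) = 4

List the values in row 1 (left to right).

Cage e is a single given cell; hence (1,1) = 1.
Cage g is given, so (4,1) = 4.
The only place for 3 in row 4 is (4,4).
In column 2, 4 can only go at (1,2), so (1,2) = 4.
The 4 cells of cage f must have product 36, which forces (1,3) = 3.
4 is placed in row 1, so (1,4) = 2.
The 4 cells of cage f must have product 36, so (2,1) = 3.
Cage f has product 36, which forces (2,2) = 1.
1 is placed in row 2, which forces (2,4) = 4.
Column 1 now contains 3, which forces (3,1) = 2.
Row 3 already has 2, which forces (3,2) = 3.
Column 4 already has 4; hence (3,4) = 1.
Column 2 now contains 1, leaving (4,2) = 2.
2 is placed in row 4, which forces (4,3) = 1.
4 is placed in row 2, which forces (2,3) = 2.
1 is placed in row 3, so (3,3) = 4.
Completed grid: 1 4 3 2 / 3 1 2 4 / 2 3 4 1 / 4 2 1 3.

1 4 3 2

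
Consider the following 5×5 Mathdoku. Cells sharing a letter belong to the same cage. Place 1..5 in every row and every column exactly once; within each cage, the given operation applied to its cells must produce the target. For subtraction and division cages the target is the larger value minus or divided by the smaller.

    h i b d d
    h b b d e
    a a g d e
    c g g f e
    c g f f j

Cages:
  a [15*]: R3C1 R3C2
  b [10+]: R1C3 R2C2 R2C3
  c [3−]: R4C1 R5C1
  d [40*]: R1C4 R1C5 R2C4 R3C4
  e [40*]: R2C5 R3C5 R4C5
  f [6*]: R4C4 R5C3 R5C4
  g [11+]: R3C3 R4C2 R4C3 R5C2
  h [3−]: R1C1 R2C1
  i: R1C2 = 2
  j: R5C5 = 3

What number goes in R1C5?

Cage i is a single given cell, which forces R1C2 = 2.
J is a freebie, leaving R5C5 = 3.
Cage f has product 6, which forces R4C4 = 3.
Row 1 needs a 3, and only R1C3 is open for it.
Row 2 needs a 3, and only R2C2 is open for it.
Cage b has sum 10, which forces R2C3 = 4.
Cage a needs two cells with product 15; hence R3C1 = 3.
Column 2 already has 3, which forces R3C2 = 5.
The 4 cells of cage g must have sum 11; hence R3C3 = 1.
Cage g has sum 11; hence R4C3 = 5.
Column 3 now contains 1, leaving R5C3 = 2.
Row 5 already has 2, which forces R5C4 = 1.
Cage d needs product 40, so R1C5 = 1.
The 3 cells of cage e must have product 40, which forces R2C5 = 5.
The 4 cells of cage g must have sum 11, which forces R4C2 = 1.
Row 5 now contains 1; hence R5C2 = 4.
The 4 cells of cage d must have product 40, leaving R1C4 = 5.
5 is placed in row 2; hence R2C4 = 2.
Cage d needs product 40; hence R3C4 = 4.
Row 3 now contains 4; hence R3C5 = 2.
Row 4 now contains 1, leaving R4C1 = 2.
Column 5 already has 2, leaving R4C5 = 4.
Row 5 now contains 4, so R5C1 = 5.
Row 1 now contains 5, leaving R1C1 = 4.
Row 2 now contains 2, which forces R2C1 = 1.
Filled in: 4 2 3 5 1 / 1 3 4 2 5 / 3 5 1 4 2 / 2 1 5 3 4 / 5 4 2 1 3.

1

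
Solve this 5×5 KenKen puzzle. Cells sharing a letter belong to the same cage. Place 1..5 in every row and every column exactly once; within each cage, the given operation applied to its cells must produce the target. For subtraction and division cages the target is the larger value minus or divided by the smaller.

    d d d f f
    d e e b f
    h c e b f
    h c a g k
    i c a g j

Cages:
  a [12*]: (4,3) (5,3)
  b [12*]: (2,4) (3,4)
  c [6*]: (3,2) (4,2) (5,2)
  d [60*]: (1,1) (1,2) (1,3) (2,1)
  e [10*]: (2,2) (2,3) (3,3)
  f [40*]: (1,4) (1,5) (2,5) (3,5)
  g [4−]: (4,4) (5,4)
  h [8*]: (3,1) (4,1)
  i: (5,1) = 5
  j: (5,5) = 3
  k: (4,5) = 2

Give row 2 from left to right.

K is a freebie, which forces (4,5) = 2.
I is a freebie; hence (5,1) = 5.
Row 5 already has 5, which forces (5,4) = 1.
Cage j is a single given cell, which forces (5,5) = 3.
Cage f needs product 40, so (1,4) = 2.
Cage h needs two cells with product 8, so (3,1) = 2.
Row 4 already has 2, so (4,1) = 4.
The two cells of cage a must have product 12, which forces (4,3) = 3.
Column 4 already has 1; hence (4,4) = 5.
3 is placed in row 5, which forces (5,2) = 2.
3 is placed in row 5; hence (5,3) = 4.
Cage d has product 60, leaving (1,2) = 4.
Cage d has product 60; hence (1,3) = 5.
Row 1 already has 5, leaving (1,5) = 1.
Cage e has product 10, leaving (2,3) = 2.
The 3 cells of cage c must have product 6, which forces (3,2) = 3.
Column 3 already has 5, leaving (3,3) = 1.
Row 3 already has 3, so (3,4) = 4.
4 is placed in row 3; hence (3,5) = 5.
Row 4 already has 3, so (4,2) = 1.
Row 1 now contains 1, so (1,1) = 3.
Cage d needs product 60, so (2,1) = 1.
Column 2 already has 1, so (2,2) = 5.
Column 4 now contains 4, so (2,4) = 3.
Column 5 now contains 5, leaving (2,5) = 4.
Filled in: 3 4 5 2 1 / 1 5 2 3 4 / 2 3 1 4 5 / 4 1 3 5 2 / 5 2 4 1 3.

1 5 2 3 4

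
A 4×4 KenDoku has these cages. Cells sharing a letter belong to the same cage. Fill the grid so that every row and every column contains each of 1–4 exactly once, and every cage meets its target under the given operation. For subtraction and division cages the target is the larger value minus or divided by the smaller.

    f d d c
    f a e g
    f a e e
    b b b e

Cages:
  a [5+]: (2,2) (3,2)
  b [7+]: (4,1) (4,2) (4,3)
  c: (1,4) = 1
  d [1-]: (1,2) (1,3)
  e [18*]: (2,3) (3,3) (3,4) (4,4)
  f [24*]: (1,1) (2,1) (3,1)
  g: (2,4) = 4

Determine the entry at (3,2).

4

Cage c is a single given cell, leaving (1,4) = 1.
Cage g is given, which forces (2,4) = 4.
Row 3 needs a 1, and only (3,3) is open for it.
1 is placed in column 3, leaving (2,3) = 3.
Cage d needs two cells with difference 1, which forces (1,2) = 3.
Row 2 now contains 3, leaving (2,1) = 2.
Row 2 already has 2; hence (2,2) = 1.
Column 2 now contains 3; hence (3,2) = 4.
Column 2 now contains 4, so (4,2) = 2.
2 is placed in row 4; hence (4,3) = 4.
2 is placed in row 4; hence (4,4) = 3.
3 is placed in row 1, which forces (1,1) = 4.
4 is placed in column 3, which forces (1,3) = 2.
Row 3 now contains 4; hence (3,1) = 3.
Column 4 already has 3, which forces (3,4) = 2.
4 is placed in row 4, leaving (4,1) = 1.
The full grid is 4 3 2 1 / 2 1 3 4 / 3 4 1 2 / 1 2 4 3.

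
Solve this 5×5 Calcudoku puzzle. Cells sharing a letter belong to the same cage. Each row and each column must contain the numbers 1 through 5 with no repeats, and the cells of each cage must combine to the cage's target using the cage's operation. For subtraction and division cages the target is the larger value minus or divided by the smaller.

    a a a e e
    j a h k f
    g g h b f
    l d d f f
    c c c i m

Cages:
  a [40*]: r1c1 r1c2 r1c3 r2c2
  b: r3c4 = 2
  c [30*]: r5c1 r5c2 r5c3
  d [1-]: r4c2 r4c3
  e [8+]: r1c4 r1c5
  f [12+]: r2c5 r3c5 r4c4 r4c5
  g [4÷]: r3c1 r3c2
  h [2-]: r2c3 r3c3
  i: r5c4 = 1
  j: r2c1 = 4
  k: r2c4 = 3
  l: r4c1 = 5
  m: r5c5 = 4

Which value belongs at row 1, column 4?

5

Cage j is a single given cell; hence r2c1 = 4.
K is a freebie; hence r2c4 = 3.
Column 1 already has 4, leaving r3c1 = 1.
1 is placed in row 3, which forces r3c2 = 4.
Cage b is given, so r3c4 = 2.
Cage l is given, which forces r4c1 = 5.
Cage i is given; hence r5c4 = 1.
Cage m is a single given cell, leaving r5c5 = 4.
Column 1 already has 5, leaving r1c1 = 2.
Cage a needs product 40; hence r1c3 = 4.
Column 4 now contains 3, which forces r1c4 = 5.
The two cells of cage e must have sum 8, which forces r1c5 = 3.
Cage h's pair has difference 2, which forces r3c3 = 3.
Cage f needs sum 12, which forces r3c5 = 5.
1 is placed in column 4, which forces r4c4 = 4.
Column 1 now contains 2, leaving r5c1 = 3.
Row 1 already has 5, leaving r1c2 = 1.
Cage a needs product 40, so r2c2 = 5.
Row 2 now contains 5, which forces r2c3 = 1.
1 is placed in row 2, which forces r2c5 = 2.
1 is placed in column 3, leaving r4c3 = 2.
Column 5 now contains 2, which forces r4c5 = 1.
Column 2 now contains 5, which forces r5c2 = 2.
Column 3 now contains 2, leaving r5c3 = 5.
Row 4 already has 2, which forces r4c2 = 3.
Filled in: 2 1 4 5 3 / 4 5 1 3 2 / 1 4 3 2 5 / 5 3 2 4 1 / 3 2 5 1 4.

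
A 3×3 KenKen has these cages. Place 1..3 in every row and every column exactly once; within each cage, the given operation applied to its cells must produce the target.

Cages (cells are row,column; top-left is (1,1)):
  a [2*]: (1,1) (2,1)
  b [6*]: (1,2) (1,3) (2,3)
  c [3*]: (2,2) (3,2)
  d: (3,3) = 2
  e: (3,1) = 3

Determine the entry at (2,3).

1

Cage e is given, leaving (3,1) = 3.
3 is placed in row 3; hence (3,2) = 1.
Cage d is given, leaving (3,3) = 2.
Cage b has product 6; hence (1,2) = 2.
1 is placed in column 2, so (2,2) = 3.
Row 2 now contains 3, leaving (2,3) = 1.
Row 1 already has 2, so (1,1) = 1.
Column 3 now contains 1, leaving (1,3) = 3.
Row 2 already has 1, which forces (2,1) = 2.
Filled in: 1 2 3 / 2 3 1 / 3 1 2.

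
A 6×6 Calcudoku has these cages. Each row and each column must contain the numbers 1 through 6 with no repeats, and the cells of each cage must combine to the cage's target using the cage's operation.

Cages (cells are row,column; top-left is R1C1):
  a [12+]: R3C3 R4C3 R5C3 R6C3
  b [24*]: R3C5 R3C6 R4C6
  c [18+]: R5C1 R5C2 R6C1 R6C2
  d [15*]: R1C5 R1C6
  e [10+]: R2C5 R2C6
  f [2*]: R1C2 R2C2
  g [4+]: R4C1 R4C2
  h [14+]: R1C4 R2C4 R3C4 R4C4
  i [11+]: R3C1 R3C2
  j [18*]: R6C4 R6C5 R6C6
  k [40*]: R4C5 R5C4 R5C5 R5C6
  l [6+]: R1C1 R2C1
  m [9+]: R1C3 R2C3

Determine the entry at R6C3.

2

Cage g needs two cells with sum 4, leaving R4C1 = 1.
R1C2 and R2C2 in column 2 are {1, 2}, leaving R4C2 = 3.
Column 1 already has 1, leaving R1C1 = 4.
4 is placed in row 1; hence R1C3 = 6.
Cage l's pair has sum 6, leaving R2C1 = 2.
2 is placed in row 2, so R2C2 = 1.
1 is placed in column 2, leaving R1C2 = 2.
Row 1 already has 2, leaving R1C4 = 1.
Cage m needs two cells with sum 9, leaving R2C3 = 3.
Row 2 already has 3, leaving R2C4 = 5.
Cage h has sum 14, leaving R3C4 = 2.
The 4 cells of cage h must have sum 14; hence R4C4 = 6.
Column 4 now contains 2; hence R5C4 = 4.
6 is placed in column 4, which forces R6C4 = 3.
The 3 cells of cage b must have product 24, which forces R4C6 = 2.
Cage c has sum 18, so R5C1 = 3.
Cage c has sum 18, which forces R6C2 = 4.
Row 4 already has 2; hence R4C5 = 5.
The 4 cells of cage k must have product 40; hence R5C5 = 2.
Cage k has product 40, which forces R5C6 = 1.
Column 6 already has 1; hence R6C6 = 6.
Column 5 now contains 5, which forces R1C5 = 3.
The two cells of cage d must have product 15, which forces R1C6 = 5.
The two cells of cage e must have sum 10, so R2C5 = 6.
Column 6 now contains 6; hence R2C6 = 4.
The 4 cells of cage a must have sum 12, so R3C3 = 1.
3 is placed in column 5, which forces R3C5 = 4.
4 is placed in column 6, leaving R3C6 = 3.
5 is placed in row 4; hence R4C3 = 4.
Cage c has sum 18, which forces R5C2 = 6.
Row 5 already has 1, which forces R5C3 = 5.
Row 6 now contains 6, leaving R6C1 = 5.
Cage a needs sum 12; hence R6C3 = 2.
Row 6 now contains 6; hence R6C5 = 1.
Column 1 already has 5, leaving R3C1 = 6.
Column 2 now contains 6, so R3C2 = 5.
The full grid is 4 2 6 1 3 5 / 2 1 3 5 6 4 / 6 5 1 2 4 3 / 1 3 4 6 5 2 / 3 6 5 4 2 1 / 5 4 2 3 1 6.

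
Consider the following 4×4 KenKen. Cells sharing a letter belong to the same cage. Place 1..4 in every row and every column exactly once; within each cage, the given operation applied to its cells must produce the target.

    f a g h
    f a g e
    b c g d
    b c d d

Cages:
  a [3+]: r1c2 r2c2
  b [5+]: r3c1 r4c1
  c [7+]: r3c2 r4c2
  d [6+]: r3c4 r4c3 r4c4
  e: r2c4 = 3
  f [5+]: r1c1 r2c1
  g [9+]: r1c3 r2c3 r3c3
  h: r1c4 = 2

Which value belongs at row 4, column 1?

Cage h is given; hence r1c4 = 2.
Cage e is a single given cell, which forces r2c4 = 3.
3 is placed in column 4; hence r3c4 = 1.
Column 4 already has 1, so r4c4 = 4.
2 is placed in row 1; hence r1c2 = 1.
Cage a needs two cells with sum 3, leaving r2c2 = 2.
2 is placed in row 2, which forces r2c3 = 4.
The two cells of cage c must have sum 7, leaving r3c2 = 4.
4 is placed in row 4, leaving r4c2 = 3.
Cage d needs sum 6, leaving r4c3 = 1.
Cage f's pair has sum 5, so r1c1 = 4.
Column 3 already has 4; hence r1c3 = 3.
Row 2 already has 4, so r2c1 = 1.
Cage b needs two cells with sum 5, leaving r3c1 = 3.
Cage g needs sum 9; hence r3c3 = 2.
Row 4 already has 1, leaving r4c1 = 2.
The full grid is 4 1 3 2 / 1 2 4 3 / 3 4 2 1 / 2 3 1 4.

2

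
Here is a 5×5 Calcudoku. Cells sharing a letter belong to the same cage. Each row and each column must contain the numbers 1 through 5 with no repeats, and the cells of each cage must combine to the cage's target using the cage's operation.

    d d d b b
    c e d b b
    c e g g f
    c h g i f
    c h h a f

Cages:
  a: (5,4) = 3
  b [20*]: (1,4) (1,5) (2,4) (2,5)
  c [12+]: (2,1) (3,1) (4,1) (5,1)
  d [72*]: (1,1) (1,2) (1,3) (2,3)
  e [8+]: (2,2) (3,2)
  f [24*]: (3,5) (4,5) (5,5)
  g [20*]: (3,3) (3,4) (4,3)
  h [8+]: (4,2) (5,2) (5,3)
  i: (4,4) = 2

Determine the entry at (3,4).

Cage d has product 72, so (2,3) = 3.
Cage i is given, so (4,4) = 2.
A is a freebie, leaving (5,4) = 3.
Row 2 already has 3, leaving (2,2) = 5.
The two cells of cage e must have sum 8, which forces (3,2) = 3.
3 is placed in column 2, which forces (4,2) = 1.
Cage d needs product 72, leaving (1,1) = 3.
Cage f needs product 24; hence (4,5) = 3.
The 3 cells of cage h must have sum 8, leaving (5,2) = 2.
The 3 cells of cage h must have sum 8, which forces (5,3) = 5.
Row 5 now contains 2, leaving (5,5) = 4.
Column 2 already has 2; hence (1,2) = 4.
Cage d has product 72, leaving (1,3) = 2.
Cage b has product 20, so (1,4) = 1.
Cage b needs product 20, which forces (1,5) = 5.
The 4 cells of cage b must have product 20, which forces (2,4) = 4.
Column 5 already has 4; hence (2,5) = 1.
Cage g needs product 20, leaving (3,3) = 1.
Cage g has product 20; hence (3,4) = 5.
Column 5 already has 4, which forces (3,5) = 2.
Column 3 already has 5, so (4,3) = 4.
4 is placed in row 5, so (5,1) = 1.
4 is placed in row 2, so (2,1) = 2.
Row 3 already has 2; hence (3,1) = 4.
Row 4 now contains 4, which forces (4,1) = 5.
The full grid is 3 4 2 1 5 / 2 5 3 4 1 / 4 3 1 5 2 / 5 1 4 2 3 / 1 2 5 3 4.

5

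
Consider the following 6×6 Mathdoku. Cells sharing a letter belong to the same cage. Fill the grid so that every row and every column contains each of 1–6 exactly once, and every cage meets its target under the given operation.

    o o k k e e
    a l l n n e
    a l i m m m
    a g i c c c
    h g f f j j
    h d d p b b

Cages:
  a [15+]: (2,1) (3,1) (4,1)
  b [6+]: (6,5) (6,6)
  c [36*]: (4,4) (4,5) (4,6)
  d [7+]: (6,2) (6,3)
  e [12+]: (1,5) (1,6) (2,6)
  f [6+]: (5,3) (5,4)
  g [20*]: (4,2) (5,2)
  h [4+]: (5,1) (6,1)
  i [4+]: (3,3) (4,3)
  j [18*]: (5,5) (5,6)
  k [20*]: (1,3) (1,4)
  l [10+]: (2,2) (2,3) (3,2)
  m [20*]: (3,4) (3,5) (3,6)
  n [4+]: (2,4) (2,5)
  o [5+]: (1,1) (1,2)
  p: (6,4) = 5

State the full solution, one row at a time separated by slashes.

Cage p is given; hence (6,4) = 5.
The two cells of cage k must have product 20, which forces (1,3) = 5.
Column 4 now contains 5, leaving (1,4) = 4.
Column 4 already has 4, so (3,4) = 1.
1 is placed in column 4, which forces (5,4) = 2.
1 is placed in column 4, so (2,4) = 3.
Cage n needs two cells with sum 4, leaving (2,5) = 1.
Row 3 already has 1, which forces (3,3) = 3.
Cage i needs two cells with sum 4; hence (4,3) = 1.
Column 4 already has 3; hence (4,4) = 6.
2 is placed in row 5, which forces (5,3) = 4.
Column 3 now contains 4, so (6,3) = 6.
The 3 cells of cage l must have sum 10, leaving (2,2) = 6.
Column 3 already has 6; hence (2,3) = 2.
The 3 cells of cage l must have sum 10, which forces (3,2) = 2.
Cage g needs two cells with product 20; hence (4,2) = 4.
4 is placed in row 5, so (5,2) = 5.
Cage d needs two cells with sum 7, leaving (6,2) = 1.
The two cells of cage o must have sum 5, so (1,1) = 2.
Column 2 now contains 2; hence (1,2) = 3.
Row 1 already has 2, which forces (1,5) = 6.
Row 1 already has 6, leaving (1,6) = 1.
Cage a has sum 15; hence (2,1) = 4.
Row 2 now contains 4, leaving (2,6) = 5.
Cage a has sum 15, which forces (3,1) = 6.
Column 6 now contains 5, so (3,6) = 4.
Row 4 already has 4; hence (4,1) = 5.
Cage h needs two cells with sum 4, so (5,1) = 1.
Column 5 already has 6, so (5,5) = 3.
Row 5 already has 3, which forces (5,6) = 6.
Row 6 already has 1; hence (6,1) = 3.
Column 6 now contains 4, so (6,6) = 2.
4 is placed in row 3, leaving (3,5) = 5.
Column 5 now contains 3; hence (4,5) = 2.
Column 6 already has 2, leaving (4,6) = 3.
Row 6 now contains 2, leaving (6,5) = 4.

2 3 5 4 6 1 / 4 6 2 3 1 5 / 6 2 3 1 5 4 / 5 4 1 6 2 3 / 1 5 4 2 3 6 / 3 1 6 5 4 2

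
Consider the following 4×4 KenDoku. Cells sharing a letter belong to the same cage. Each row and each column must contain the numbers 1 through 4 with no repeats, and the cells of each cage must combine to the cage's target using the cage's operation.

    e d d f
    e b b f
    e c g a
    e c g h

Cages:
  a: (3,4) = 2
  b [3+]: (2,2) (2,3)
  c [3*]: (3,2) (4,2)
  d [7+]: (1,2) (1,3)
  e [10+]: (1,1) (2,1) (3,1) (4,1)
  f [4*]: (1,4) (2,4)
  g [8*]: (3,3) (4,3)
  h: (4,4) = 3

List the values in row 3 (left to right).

Cage a is given, which forces (3,4) = 2.
Cage h is given, leaving (4,4) = 3.
Cage c needs two cells with product 3, leaving (3,2) = 3.
Row 3 now contains 2, which forces (3,3) = 4.
3 is placed in row 4, so (4,2) = 1.
Cage g needs two cells with product 8; hence (4,3) = 2.
3 is placed in column 2, so (1,2) = 4.
Column 3 now contains 4, so (1,3) = 3.
4 is placed in row 1; hence (1,4) = 1.
1 is placed in column 2, leaving (2,2) = 2.
Column 3 now contains 2; hence (2,3) = 1.
Column 4 already has 1, so (2,4) = 4.
4 is placed in row 3; hence (3,1) = 1.
Row 4 already has 2, which forces (4,1) = 4.
3 is placed in row 1, which forces (1,1) = 2.
Row 2 already has 2; hence (2,1) = 3.
Filled in: 2 4 3 1 / 3 2 1 4 / 1 3 4 2 / 4 1 2 3.

1 3 4 2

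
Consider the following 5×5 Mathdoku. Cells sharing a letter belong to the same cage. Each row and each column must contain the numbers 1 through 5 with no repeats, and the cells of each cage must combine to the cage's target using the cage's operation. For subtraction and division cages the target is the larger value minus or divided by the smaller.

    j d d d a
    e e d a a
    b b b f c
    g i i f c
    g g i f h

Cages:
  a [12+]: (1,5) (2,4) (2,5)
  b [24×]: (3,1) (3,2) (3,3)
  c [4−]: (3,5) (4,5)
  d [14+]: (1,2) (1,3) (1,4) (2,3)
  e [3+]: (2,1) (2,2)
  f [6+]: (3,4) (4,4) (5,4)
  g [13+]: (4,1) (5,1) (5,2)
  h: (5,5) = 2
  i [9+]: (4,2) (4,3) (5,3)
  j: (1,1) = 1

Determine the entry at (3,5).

5

Cage j is given, which forces (1,1) = 1.
1 is placed in column 1, which forces (2,1) = 2.
Row 2 now contains 2, which forces (2,2) = 1.
H is a freebie, so (5,5) = 2.
The only place for 5 in row 3 is (3,5).
The 3 cells of cage a must have sum 12; hence (2,4) = 5.
Column 5 now contains 5, so (4,5) = 1.
Row 3 needs a 1, and only (3,4) is open for it.
Cage f needs sum 6, leaving (4,4) = 2.
Column 4 now contains 1, so (5,4) = 3.
Column 4 already has 3, leaving (1,4) = 4.
Row 1 already has 4, which forces (1,5) = 3.
Cage d needs sum 14, which forces (2,3) = 3.
Column 5 now contains 3, leaving (2,5) = 4.
Cage g needs sum 13, leaving (4,1) = 4.
Column 3 now contains 3, so (4,3) = 5.
Row 5 already has 3, leaving (5,1) = 5.
Cage g needs sum 13, so (5,2) = 4.
The 3 cells of cage i must have sum 9; hence (5,3) = 1.
Cage d needs sum 14, leaving (1,2) = 5.
Column 3 already has 5, so (1,3) = 2.
Column 1 already has 4; hence (3,1) = 3.
The 3 cells of cage b must have product 24, which forces (3,2) = 2.
The 3 cells of cage b must have product 24; hence (3,3) = 4.
5 is placed in row 4; hence (4,2) = 3.
The full grid is 1 5 2 4 3 / 2 1 3 5 4 / 3 2 4 1 5 / 4 3 5 2 1 / 5 4 1 3 2.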